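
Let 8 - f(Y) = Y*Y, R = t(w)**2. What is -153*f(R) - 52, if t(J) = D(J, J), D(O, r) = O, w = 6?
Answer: 197012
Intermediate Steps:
t(J) = J
R = 36 (R = 6**2 = 36)
f(Y) = 8 - Y**2 (f(Y) = 8 - Y*Y = 8 - Y**2)
-153*f(R) - 52 = -153*(8 - 1*36**2) - 52 = -153*(8 - 1*1296) - 52 = -153*(8 - 1296) - 52 = -153*(-1288) - 52 = 197064 - 52 = 197012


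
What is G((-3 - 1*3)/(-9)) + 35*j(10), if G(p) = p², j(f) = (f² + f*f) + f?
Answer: 66154/9 ≈ 7350.4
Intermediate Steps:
j(f) = f + 2*f² (j(f) = (f² + f²) + f = 2*f² + f = f + 2*f²)
G((-3 - 1*3)/(-9)) + 35*j(10) = ((-3 - 1*3)/(-9))² + 35*(10*(1 + 2*10)) = ((-3 - 3)*(-⅑))² + 35*(10*(1 + 20)) = (-6*(-⅑))² + 35*(10*21) = (⅔)² + 35*210 = 4/9 + 7350 = 66154/9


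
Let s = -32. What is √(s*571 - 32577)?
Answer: I*√50849 ≈ 225.5*I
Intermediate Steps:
√(s*571 - 32577) = √(-32*571 - 32577) = √(-18272 - 32577) = √(-50849) = I*√50849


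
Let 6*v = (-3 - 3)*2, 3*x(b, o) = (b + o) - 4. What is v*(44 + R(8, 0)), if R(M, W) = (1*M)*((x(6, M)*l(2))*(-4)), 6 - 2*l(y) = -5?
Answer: 3256/3 ≈ 1085.3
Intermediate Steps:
l(y) = 11/2 (l(y) = 3 - ½*(-5) = 3 + 5/2 = 11/2)
x(b, o) = -4/3 + b/3 + o/3 (x(b, o) = ((b + o) - 4)/3 = (-4 + b + o)/3 = -4/3 + b/3 + o/3)
v = -2 (v = ((-3 - 3)*2)/6 = (-6*2)/6 = (⅙)*(-12) = -2)
R(M, W) = M*(-44/3 - 22*M/3) (R(M, W) = (1*M)*(((-4/3 + (⅓)*6 + M/3)*(11/2))*(-4)) = M*(((-4/3 + 2 + M/3)*(11/2))*(-4)) = M*(((⅔ + M/3)*(11/2))*(-4)) = M*((11/3 + 11*M/6)*(-4)) = M*(-44/3 - 22*M/3))
v*(44 + R(8, 0)) = -2*(44 - 22/3*8*(2 + 8)) = -2*(44 - 22/3*8*10) = -2*(44 - 1760/3) = -2*(-1628/3) = 3256/3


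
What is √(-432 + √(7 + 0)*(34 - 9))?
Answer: √(-432 + 25*√7) ≈ 19.127*I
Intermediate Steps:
√(-432 + √(7 + 0)*(34 - 9)) = √(-432 + √7*25) = √(-432 + 25*√7)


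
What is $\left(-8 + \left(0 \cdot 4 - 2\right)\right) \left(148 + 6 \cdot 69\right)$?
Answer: $-5620$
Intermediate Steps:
$\left(-8 + \left(0 \cdot 4 - 2\right)\right) \left(148 + 6 \cdot 69\right) = \left(-8 + \left(0 - 2\right)\right) \left(148 + 414\right) = \left(-8 - 2\right) 562 = \left(-10\right) 562 = -5620$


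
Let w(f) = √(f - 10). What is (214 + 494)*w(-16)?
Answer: 708*I*√26 ≈ 3610.1*I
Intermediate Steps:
w(f) = √(-10 + f)
(214 + 494)*w(-16) = (214 + 494)*√(-10 - 16) = 708*√(-26) = 708*(I*√26) = 708*I*√26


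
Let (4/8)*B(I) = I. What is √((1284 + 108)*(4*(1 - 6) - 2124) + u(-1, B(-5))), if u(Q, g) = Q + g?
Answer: I*√2984459 ≈ 1727.6*I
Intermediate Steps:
B(I) = 2*I
√((1284 + 108)*(4*(1 - 6) - 2124) + u(-1, B(-5))) = √((1284 + 108)*(4*(1 - 6) - 2124) + (-1 + 2*(-5))) = √(1392*(4*(-5) - 2124) + (-1 - 10)) = √(1392*(-20 - 2124) - 11) = √(1392*(-2144) - 11) = √(-2984448 - 11) = √(-2984459) = I*√2984459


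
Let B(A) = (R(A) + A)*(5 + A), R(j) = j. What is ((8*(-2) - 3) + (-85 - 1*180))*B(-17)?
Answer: -115872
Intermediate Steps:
B(A) = 2*A*(5 + A) (B(A) = (A + A)*(5 + A) = (2*A)*(5 + A) = 2*A*(5 + A))
((8*(-2) - 3) + (-85 - 1*180))*B(-17) = ((8*(-2) - 3) + (-85 - 1*180))*(2*(-17)*(5 - 17)) = ((-16 - 3) + (-85 - 180))*(2*(-17)*(-12)) = (-19 - 265)*408 = -284*408 = -115872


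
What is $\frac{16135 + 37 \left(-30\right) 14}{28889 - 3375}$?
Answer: $\frac{595}{25514} \approx 0.023321$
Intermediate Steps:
$\frac{16135 + 37 \left(-30\right) 14}{28889 - 3375} = \frac{16135 - 15540}{25514} = \left(16135 - 15540\right) \frac{1}{25514} = 595 \cdot \frac{1}{25514} = \frac{595}{25514}$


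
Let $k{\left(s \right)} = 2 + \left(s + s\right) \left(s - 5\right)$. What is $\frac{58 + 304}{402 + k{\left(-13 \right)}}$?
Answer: $\frac{181}{436} \approx 0.41514$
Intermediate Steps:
$k{\left(s \right)} = 2 + 2 s \left(-5 + s\right)$ ($k{\left(s \right)} = 2 + 2 s \left(s - 5\right) = 2 + 2 s \left(-5 + s\right)$)
$\frac{58 + 304}{402 + k{\left(-13 \right)}} = \frac{58 + 304}{402 + \left(2 - -130 + 2 \left(-13\right)^{2}\right)} = \frac{362}{402 + \left(2 + 130 + 2 \cdot 169\right)} = \frac{362}{402 + \left(2 + 130 + 338\right)} = \frac{362}{402 + 470} = \frac{362}{872} = 362 \cdot \frac{1}{872} = \frac{181}{436}$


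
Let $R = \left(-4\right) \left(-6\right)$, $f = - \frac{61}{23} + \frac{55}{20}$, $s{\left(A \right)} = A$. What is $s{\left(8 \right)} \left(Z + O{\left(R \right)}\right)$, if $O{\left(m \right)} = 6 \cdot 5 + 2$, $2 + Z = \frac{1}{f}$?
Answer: $\frac{2896}{9} \approx 321.78$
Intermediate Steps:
$f = \frac{9}{92}$ ($f = \left(-61\right) \frac{1}{23} + 55 \cdot \frac{1}{20} = - \frac{61}{23} + \frac{11}{4} = \frac{9}{92} \approx 0.097826$)
$Z = \frac{74}{9}$ ($Z = -2 + \frac{1}{\frac{9}{92}} = -2 + \frac{92}{9} = \frac{74}{9} \approx 8.2222$)
$R = 24$
$O{\left(m \right)} = 32$ ($O{\left(m \right)} = 30 + 2 = 32$)
$s{\left(8 \right)} \left(Z + O{\left(R \right)}\right) = 8 \left(\frac{74}{9} + 32\right) = 8 \cdot \frac{362}{9} = \frac{2896}{9}$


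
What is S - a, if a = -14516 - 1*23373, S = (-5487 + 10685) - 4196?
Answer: 38891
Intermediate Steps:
S = 1002 (S = 5198 - 4196 = 1002)
a = -37889 (a = -14516 - 23373 = -37889)
S - a = 1002 - 1*(-37889) = 1002 + 37889 = 38891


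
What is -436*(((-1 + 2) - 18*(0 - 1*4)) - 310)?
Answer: 103332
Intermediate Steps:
-436*(((-1 + 2) - 18*(0 - 1*4)) - 310) = -436*((1 - 18*(0 - 4)) - 310) = -436*((1 - 18*(-4)) - 310) = -436*((1 - 9*(-8)) - 310) = -436*((1 + 72) - 310) = -436*(73 - 310) = -436*(-237) = 103332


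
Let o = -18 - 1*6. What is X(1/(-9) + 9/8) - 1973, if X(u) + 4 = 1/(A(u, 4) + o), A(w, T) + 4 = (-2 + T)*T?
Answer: -39541/20 ≈ -1977.1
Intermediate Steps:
A(w, T) = -4 + T*(-2 + T) (A(w, T) = -4 + (-2 + T)*T = -4 + T*(-2 + T))
o = -24 (o = -18 - 6 = -24)
X(u) = -81/20 (X(u) = -4 + 1/((-4 + 4² - 2*4) - 24) = -4 + 1/((-4 + 16 - 8) - 24) = -4 + 1/(4 - 24) = -4 + 1/(-20) = -4 - 1/20 = -81/20)
X(1/(-9) + 9/8) - 1973 = -81/20 - 1973 = -39541/20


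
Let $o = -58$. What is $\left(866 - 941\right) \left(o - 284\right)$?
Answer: $25650$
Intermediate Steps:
$\left(866 - 941\right) \left(o - 284\right) = \left(866 - 941\right) \left(-58 - 284\right) = \left(-75\right) \left(-342\right) = 25650$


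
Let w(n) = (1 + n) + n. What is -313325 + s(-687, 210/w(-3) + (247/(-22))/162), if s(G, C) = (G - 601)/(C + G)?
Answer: -814140029543/2598403 ≈ -3.1332e+5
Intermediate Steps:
w(n) = 1 + 2*n
s(G, C) = (-601 + G)/(C + G)
-313325 + s(-687, 210/w(-3) + (247/(-22))/162) = -313325 + (-601 - 687)/((210/(1 + 2*(-3)) + (247/(-22))/162) - 687) = -313325 - 1288/((210/(1 - 6) + (247*(-1/22))*(1/162)) - 687) = -313325 - 1288/((210/(-5) - 247/22*1/162) - 687) = -313325 - 1288/((210*(-1/5) - 247/3564) - 687) = -313325 - 1288/((-42 - 247/3564) - 687) = -313325 - 1288/(-149935/3564 - 687) = -313325 - 1288/(-2598403/3564) = -313325 - 3564/2598403*(-1288) = -313325 + 4590432/2598403 = -814140029543/2598403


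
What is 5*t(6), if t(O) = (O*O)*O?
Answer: 1080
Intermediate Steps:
t(O) = O**3 (t(O) = O**2*O = O**3)
5*t(6) = 5*6**3 = 5*216 = 1080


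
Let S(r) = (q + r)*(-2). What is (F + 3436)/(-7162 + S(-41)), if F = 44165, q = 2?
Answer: -47601/7084 ≈ -6.7195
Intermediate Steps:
S(r) = -4 - 2*r (S(r) = (2 + r)*(-2) = -4 - 2*r)
(F + 3436)/(-7162 + S(-41)) = (44165 + 3436)/(-7162 + (-4 - 2*(-41))) = 47601/(-7162 + (-4 + 82)) = 47601/(-7162 + 78) = 47601/(-7084) = 47601*(-1/7084) = -47601/7084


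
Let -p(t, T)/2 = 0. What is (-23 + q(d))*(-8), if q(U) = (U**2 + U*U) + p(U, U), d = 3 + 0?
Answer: 40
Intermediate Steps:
p(t, T) = 0 (p(t, T) = -2*0 = 0)
d = 3
q(U) = 2*U**2 (q(U) = (U**2 + U*U) + 0 = (U**2 + U**2) + 0 = 2*U**2 + 0 = 2*U**2)
(-23 + q(d))*(-8) = (-23 + 2*3**2)*(-8) = (-23 + 2*9)*(-8) = (-23 + 18)*(-8) = -5*(-8) = 40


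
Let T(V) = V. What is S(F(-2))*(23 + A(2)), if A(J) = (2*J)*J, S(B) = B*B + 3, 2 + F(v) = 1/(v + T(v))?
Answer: 3999/16 ≈ 249.94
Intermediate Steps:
F(v) = -2 + 1/(2*v) (F(v) = -2 + 1/(v + v) = -2 + 1/(2*v))
S(B) = 3 + B² (S(B) = B² + 3 = 3 + B²)
A(J) = 2*J²
S(F(-2))*(23 + A(2)) = (3 + (-2 + (½)/(-2))²)*(23 + 2*2²) = (3 + (-2 + (½)*(-½))²)*(23 + 2*4) = (3 + (-2 - ¼)²)*(23 + 8) = (3 + (-9/4)²)*31 = (3 + 81/16)*31 = (129/16)*31 = 3999/16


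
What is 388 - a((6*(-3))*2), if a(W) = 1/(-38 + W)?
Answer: 28713/74 ≈ 388.01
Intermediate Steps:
388 - a((6*(-3))*2) = 388 - 1/(-38 + (6*(-3))*2) = 388 - 1/(-38 - 18*2) = 388 - 1/(-38 - 36) = 388 - 1/(-74) = 388 - 1*(-1/74) = 388 + 1/74 = 28713/74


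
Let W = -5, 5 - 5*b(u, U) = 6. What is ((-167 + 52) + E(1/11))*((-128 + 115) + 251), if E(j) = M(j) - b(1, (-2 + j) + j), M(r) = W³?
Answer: -285362/5 ≈ -57072.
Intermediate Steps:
b(u, U) = -⅕ (b(u, U) = 1 - ⅕*6 = 1 - 6/5 = -⅕)
M(r) = -125 (M(r) = (-5)³ = -125)
E(j) = -624/5 (E(j) = -125 - 1*(-⅕) = -125 + ⅕ = -624/5)
((-167 + 52) + E(1/11))*((-128 + 115) + 251) = ((-167 + 52) - 624/5)*((-128 + 115) + 251) = (-115 - 624/5)*(-13 + 251) = -1199/5*238 = -285362/5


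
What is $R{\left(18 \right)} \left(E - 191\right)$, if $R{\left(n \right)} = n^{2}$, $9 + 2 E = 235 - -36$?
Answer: $-19440$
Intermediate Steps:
$E = 131$ ($E = - \frac{9}{2} + \frac{235 - -36}{2} = - \frac{9}{2} + \frac{235 + 36}{2} = - \frac{9}{2} + \frac{1}{2} \cdot 271 = - \frac{9}{2} + \frac{271}{2} = 131$)
$R{\left(18 \right)} \left(E - 191\right) = 18^{2} \left(131 - 191\right) = 324 \left(-60\right) = -19440$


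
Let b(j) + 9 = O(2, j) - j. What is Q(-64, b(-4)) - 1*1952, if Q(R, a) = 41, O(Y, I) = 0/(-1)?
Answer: -1911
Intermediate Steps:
O(Y, I) = 0 (O(Y, I) = 0*(-1) = 0)
b(j) = -9 - j (b(j) = -9 + (0 - j) = -9 - j)
Q(-64, b(-4)) - 1*1952 = 41 - 1*1952 = 41 - 1952 = -1911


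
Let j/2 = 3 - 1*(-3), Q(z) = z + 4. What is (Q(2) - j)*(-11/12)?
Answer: 11/2 ≈ 5.5000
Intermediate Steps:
Q(z) = 4 + z
j = 12 (j = 2*(3 - 1*(-3)) = 2*(3 + 3) = 2*6 = 12)
(Q(2) - j)*(-11/12) = ((4 + 2) - 1*12)*(-11/12) = (6 - 12)*(-11*1/12) = -6*(-11/12) = 11/2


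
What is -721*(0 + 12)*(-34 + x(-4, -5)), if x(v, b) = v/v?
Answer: 285516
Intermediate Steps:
x(v, b) = 1
-721*(0 + 12)*(-34 + x(-4, -5)) = -721*(0 + 12)*(-34 + 1) = -8652*(-33) = -721*(-396) = 285516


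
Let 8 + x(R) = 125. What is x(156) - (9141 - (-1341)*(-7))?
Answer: 363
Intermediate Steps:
x(R) = 117 (x(R) = -8 + 125 = 117)
x(156) - (9141 - (-1341)*(-7)) = 117 - (9141 - (-1341)*(-7)) = 117 - (9141 - 1*9387) = 117 - (9141 - 9387) = 117 - 1*(-246) = 117 + 246 = 363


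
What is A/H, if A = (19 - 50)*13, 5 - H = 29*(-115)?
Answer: -403/3340 ≈ -0.12066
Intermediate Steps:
H = 3340 (H = 5 - 29*(-115) = 5 - 1*(-3335) = 5 + 3335 = 3340)
A = -403 (A = -31*13 = -403)
A/H = -403/3340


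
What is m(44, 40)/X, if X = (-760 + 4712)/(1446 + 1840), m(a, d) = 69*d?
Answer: 566835/247 ≈ 2294.9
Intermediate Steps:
X = 1976/1643 (X = 3952/3286 = 3952*(1/3286) = 1976/1643 ≈ 1.2027)
m(44, 40)/X = (69*40)/(1976/1643) = 2760*(1643/1976) = 566835/247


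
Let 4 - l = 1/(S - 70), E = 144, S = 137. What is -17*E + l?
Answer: -163749/67 ≈ -2444.0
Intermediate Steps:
l = 267/67 (l = 4 - 1/(137 - 70) = 4 - 1/67 = 267/67 ≈ 3.9851)
-17*E + l = -17*144 + 267/67 = -2448 + 267/67 = -163749/67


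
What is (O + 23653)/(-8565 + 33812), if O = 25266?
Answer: 48919/25247 ≈ 1.9376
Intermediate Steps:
(O + 23653)/(-8565 + 33812) = (25266 + 23653)/(-8565 + 33812) = 48919/25247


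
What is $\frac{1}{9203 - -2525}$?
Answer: $\frac{1}{11728} \approx 8.5266 \cdot 10^{-5}$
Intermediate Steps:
$\frac{1}{9203 - -2525} = \frac{1}{9203 + \left(-959 + 3484\right)} = \frac{1}{9203 + 2525} = \frac{1}{11728}$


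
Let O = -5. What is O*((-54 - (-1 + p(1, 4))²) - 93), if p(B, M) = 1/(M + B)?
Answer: 3691/5 ≈ 738.20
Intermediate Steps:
p(B, M) = 1/(B + M)
O*((-54 - (-1 + p(1, 4))²) - 93) = -5*((-54 - (-1 + 1/(1 + 4))²) - 93) = -5*((-54 - (-1 + 1/5)²) - 93) = -5*((-54 - (-1 + ⅕)²) - 93) = -5*((-54 - (-⅘)²) - 93) = -5*((-54 - 1*16/25) - 93) = -5*((-54 - 16/25) - 93) = -5*(-1366/25 - 93) = -5*(-3691/25) = 3691/5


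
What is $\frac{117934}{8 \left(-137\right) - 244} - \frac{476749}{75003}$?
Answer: $- \frac{4742123731}{50252010} \approx -94.367$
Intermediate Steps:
$\frac{117934}{8 \left(-137\right) - 244} - \frac{476749}{75003} = \frac{117934}{-1096 - 244} - \frac{476749}{75003} = \frac{117934}{-1340} - \frac{476749}{75003} = 117934 \left(- \frac{1}{1340}\right) - \frac{476749}{75003} = - \frac{58967}{670} - \frac{476749}{75003} = - \frac{4742123731}{50252010}$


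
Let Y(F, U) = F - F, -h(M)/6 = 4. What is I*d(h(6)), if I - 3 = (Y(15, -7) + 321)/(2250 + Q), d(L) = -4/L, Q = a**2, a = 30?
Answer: 3257/6300 ≈ 0.51698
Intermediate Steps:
h(M) = -24 (h(M) = -6*4 = -24)
Y(F, U) = 0
Q = 900 (Q = 30**2 = 900)
I = 3257/1050 (I = 3 + (0 + 321)/(2250 + 900) = 3 + 321/3150 = 3 + 321*(1/3150) = 3 + 107/1050 = 3257/1050 ≈ 3.1019)
I*d(h(6)) = 3257*(-4/(-24))/1050 = 3257*(-4*(-1/24))/1050 = (3257/1050)*(1/6) = 3257/6300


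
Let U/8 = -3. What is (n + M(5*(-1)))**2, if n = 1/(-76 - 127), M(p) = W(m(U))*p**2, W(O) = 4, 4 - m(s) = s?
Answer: 412049401/41209 ≈ 9999.0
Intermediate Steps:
U = -24 (U = 8*(-3) = -24)
m(s) = 4 - s
M(p) = 4*p**2
n = -1/203 (n = 1/(-203) = -1/203 ≈ -0.0049261)
(n + M(5*(-1)))**2 = (-1/203 + 4*(5*(-1))**2)**2 = (-1/203 + 4*(-5)**2)**2 = (-1/203 + 4*25)**2 = (-1/203 + 100)**2 = (20299/203)**2 = 412049401/41209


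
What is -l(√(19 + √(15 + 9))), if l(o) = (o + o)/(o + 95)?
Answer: 28523/6759001 - 142595*√(19 + 2*√6)/6759001 + 9025*√6/20277003 - 95*√6*√(19 + 2*√6)/20277003 ≈ -0.097882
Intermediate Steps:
l(o) = 2*o/(95 + o) (l(o) = (2*o)/(95 + o) = 2*o/(95 + o))
-l(√(19 + √(15 + 9))) = -2*√(19 + √(15 + 9))/(95 + √(19 + √(15 + 9))) = -2*√(19 + √24)/(95 + √(19 + √24)) = -2*√(19 + 2*√6)/(95 + √(19 + 2*√6))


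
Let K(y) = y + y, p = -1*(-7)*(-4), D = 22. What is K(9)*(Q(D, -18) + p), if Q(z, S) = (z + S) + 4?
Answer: -360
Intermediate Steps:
p = -28 (p = 7*(-4) = -28)
K(y) = 2*y
Q(z, S) = 4 + S + z (Q(z, S) = (S + z) + 4 = 4 + S + z)
K(9)*(Q(D, -18) + p) = (2*9)*((4 - 18 + 22) - 28) = 18*(8 - 28) = 18*(-20) = -360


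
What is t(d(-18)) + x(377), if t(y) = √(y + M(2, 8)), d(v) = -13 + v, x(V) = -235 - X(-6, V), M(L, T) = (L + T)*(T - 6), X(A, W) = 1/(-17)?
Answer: -3994/17 + I*√11 ≈ -234.94 + 3.3166*I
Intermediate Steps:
X(A, W) = -1/17
M(L, T) = (-6 + T)*(L + T) (M(L, T) = (L + T)*(-6 + T) = (-6 + T)*(L + T))
x(V) = -3994/17 (x(V) = -235 - 1*(-1/17) = -235 + 1/17 = -3994/17)
t(y) = √(20 + y) (t(y) = √(y + (8² - 6*2 - 6*8 + 2*8)) = √(y + (64 - 12 - 48 + 16)) = √(y + 20) = √(20 + y))
t(d(-18)) + x(377) = √(20 + (-13 - 18)) - 3994/17 = √(20 - 31) - 3994/17 = √(-11) - 3994/17 = I*√11 - 3994/17 = -3994/17 + I*√11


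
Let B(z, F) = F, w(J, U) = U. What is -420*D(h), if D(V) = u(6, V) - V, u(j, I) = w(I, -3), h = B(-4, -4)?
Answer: -420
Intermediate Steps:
h = -4
u(j, I) = -3
D(V) = -3 - V
-420*D(h) = -420*(-3 - 1*(-4)) = -420*(-3 + 4) = -420*1 = -420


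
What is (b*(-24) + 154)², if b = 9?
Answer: 3844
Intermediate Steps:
(b*(-24) + 154)² = (9*(-24) + 154)² = (-216 + 154)² = (-62)² = 3844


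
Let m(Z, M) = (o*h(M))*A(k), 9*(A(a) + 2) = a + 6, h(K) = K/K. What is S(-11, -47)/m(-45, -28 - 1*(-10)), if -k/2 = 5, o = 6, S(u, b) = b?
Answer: 141/44 ≈ 3.2045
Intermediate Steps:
h(K) = 1
k = -10 (k = -2*5 = -10)
A(a) = -4/3 + a/9 (A(a) = -2 + (a + 6)/9 = -2 + (6 + a)/9 = -2 + (⅔ + a/9) = -4/3 + a/9)
m(Z, M) = -44/3 (m(Z, M) = (6*1)*(-4/3 + (⅑)*(-10)) = 6*(-4/3 - 10/9) = 6*(-22/9) = -44/3)
S(-11, -47)/m(-45, -28 - 1*(-10)) = -47/(-44/3) = -47*(-3/44) = 141/44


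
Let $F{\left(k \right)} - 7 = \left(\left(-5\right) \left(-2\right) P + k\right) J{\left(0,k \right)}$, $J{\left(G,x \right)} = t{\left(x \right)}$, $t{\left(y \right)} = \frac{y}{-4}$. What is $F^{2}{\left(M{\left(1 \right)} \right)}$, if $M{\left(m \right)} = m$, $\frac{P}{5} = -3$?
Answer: $\frac{31329}{16} \approx 1958.1$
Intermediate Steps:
$P = -15$ ($P = 5 \left(-3\right) = -15$)
$t{\left(y \right)} = - \frac{y}{4}$ ($t{\left(y \right)} = y \left(- \frac{1}{4}\right) = - \frac{y}{4}$)
$J{\left(G,x \right)} = - \frac{x}{4}$
$F{\left(k \right)} = 7 - \frac{k \left(-150 + k\right)}{4}$ ($F{\left(k \right)} = 7 + \left(\left(-5\right) \left(-2\right) \left(-15\right) + k\right) \left(- \frac{k}{4}\right) = 7 + \left(10 \left(-15\right) + k\right) \left(- \frac{k}{4}\right) = 7 + \left(-150 + k\right) \left(- \frac{k}{4}\right) = 7 - \frac{k \left(-150 + k\right)}{4}$)
$F^{2}{\left(M{\left(1 \right)} \right)} = \left(7 - \frac{1^{2}}{4} + \frac{75}{2} \cdot 1\right)^{2} = \left(7 - \frac{1}{4} + \frac{75}{2}\right)^{2} = \left(\frac{177}{4}\right)^{2} = \frac{31329}{16}$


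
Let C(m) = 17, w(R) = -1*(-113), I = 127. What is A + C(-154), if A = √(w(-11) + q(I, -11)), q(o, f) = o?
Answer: 17 + 4*√15 ≈ 32.492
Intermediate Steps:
w(R) = 113
A = 4*√15 (A = √(113 + 127) = √240 = 4*√15 ≈ 15.492)
A + C(-154) = 4*√15 + 17 = 17 + 4*√15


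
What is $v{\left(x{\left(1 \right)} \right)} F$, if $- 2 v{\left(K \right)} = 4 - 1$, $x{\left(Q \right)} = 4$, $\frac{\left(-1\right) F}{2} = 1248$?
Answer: $3744$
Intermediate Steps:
$F = -2496$ ($F = \left(-2\right) 1248 = -2496$)
$v{\left(K \right)} = - \frac{3}{2}$ ($v{\left(K \right)} = - \frac{4 - 1}{2} = \left(- \frac{1}{2}\right) 3 = - \frac{3}{2}$)
$v{\left(x{\left(1 \right)} \right)} F = \left(- \frac{3}{2}\right) \left(-2496\right) = 3744$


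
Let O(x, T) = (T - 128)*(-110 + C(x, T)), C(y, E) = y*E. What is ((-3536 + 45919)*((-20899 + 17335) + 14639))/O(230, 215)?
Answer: 93878345/858516 ≈ 109.35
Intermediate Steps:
C(y, E) = E*y
O(x, T) = (-128 + T)*(-110 + T*x) (O(x, T) = (T - 128)*(-110 + T*x) = (-128 + T)*(-110 + T*x))
((-3536 + 45919)*((-20899 + 17335) + 14639))/O(230, 215) = ((-3536 + 45919)*((-20899 + 17335) + 14639))/(14080 - 110*215 + 230*215² - 128*215*230) = (42383*(-3564 + 14639))/(14080 - 23650 + 230*46225 - 6329600) = (42383*11075)/(14080 - 23650 + 10631750 - 6329600) = 469391725/4292580 = 469391725*(1/4292580) = 93878345/858516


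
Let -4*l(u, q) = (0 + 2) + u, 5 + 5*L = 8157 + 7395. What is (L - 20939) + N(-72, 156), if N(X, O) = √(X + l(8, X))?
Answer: -89148/5 + I*√298/2 ≈ -17830.0 + 8.6313*I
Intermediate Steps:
L = 15547/5 (L = -1 + (8157 + 7395)/5 = -1 + (⅕)*15552 = -1 + 15552/5 = 15547/5 ≈ 3109.4)
l(u, q) = -½ - u/4 (l(u, q) = -((0 + 2) + u)/4 = -(2 + u)/4 = -½ - u/4)
N(X, O) = √(-5/2 + X) (N(X, O) = √(X + (-½ - ¼*8)) = √(X + (-½ - 2)) = √(X - 5/2) = √(-5/2 + X))
(L - 20939) + N(-72, 156) = (15547/5 - 20939) + √(-10 + 4*(-72))/2 = -89148/5 + √(-10 - 288)/2 = -89148/5 + √(-298)/2 = -89148/5 + (I*√298)/2 = -89148/5 + I*√298/2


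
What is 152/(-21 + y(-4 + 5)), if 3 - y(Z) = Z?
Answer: -8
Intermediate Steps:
y(Z) = 3 - Z
152/(-21 + y(-4 + 5)) = 152/(-21 + (3 - (-4 + 5))) = 152/(-21 + (3 - 1*1)) = 152/(-21 + (3 - 1)) = 152/(-21 + 2) = 152/(-19) = -1/19*152 = -8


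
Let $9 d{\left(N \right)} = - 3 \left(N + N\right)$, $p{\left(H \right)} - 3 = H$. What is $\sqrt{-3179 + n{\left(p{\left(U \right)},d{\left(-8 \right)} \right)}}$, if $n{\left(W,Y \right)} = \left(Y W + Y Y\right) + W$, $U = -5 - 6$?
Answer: $\frac{i \sqrt{28811}}{3} \approx 56.579 i$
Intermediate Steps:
$U = -11$ ($U = -5 - 6 = -11$)
$p{\left(H \right)} = 3 + H$
$d{\left(N \right)} = - \frac{2 N}{3}$ ($d{\left(N \right)} = \frac{\left(-3\right) \left(N + N\right)}{9} = \frac{\left(-3\right) 2 N}{9} = \frac{\left(-6\right) N}{9} = - \frac{2 N}{3}$)
$n{\left(W,Y \right)} = W + Y^{2} + W Y$ ($n{\left(W,Y \right)} = \left(W Y + Y^{2}\right) + W = \left(Y^{2} + W Y\right) + W = W + Y^{2} + W Y$)
$\sqrt{-3179 + n{\left(p{\left(U \right)},d{\left(-8 \right)} \right)}} = \sqrt{-3179 + \left(\left(3 - 11\right) + \left(\left(- \frac{2}{3}\right) \left(-8\right)\right)^{2} + \left(3 - 11\right) \left(\left(- \frac{2}{3}\right) \left(-8\right)\right)\right)} = \sqrt{-3179 - \left(\frac{152}{3} - \frac{256}{9}\right)} = \sqrt{-3179 - \frac{200}{9}} = \sqrt{- \frac{28811}{9}} = \frac{i \sqrt{28811}}{3}$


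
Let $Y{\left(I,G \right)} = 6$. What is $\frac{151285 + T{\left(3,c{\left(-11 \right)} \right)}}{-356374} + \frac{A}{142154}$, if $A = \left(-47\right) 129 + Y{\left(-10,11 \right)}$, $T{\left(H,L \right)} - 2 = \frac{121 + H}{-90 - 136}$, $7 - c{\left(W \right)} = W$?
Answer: $- \frac{5916132880}{12664997399} \approx -0.46712$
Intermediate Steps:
$c{\left(W \right)} = 7 - W$
$T{\left(H,L \right)} = \frac{331}{226} - \frac{H}{226}$ ($T{\left(H,L \right)} = 2 + \frac{121 + H}{-90 - 136} = 2 + \frac{121 + H}{-226} = 2 + \left(121 + H\right) \left(- \frac{1}{226}\right) = 2 - \left(\frac{121}{226} + \frac{H}{226}\right) = \frac{331}{226} - \frac{H}{226}$)
$A = -6057$ ($A = \left(-47\right) 129 + 6 = -6063 + 6 = -6057$)
$\frac{151285 + T{\left(3,c{\left(-11 \right)} \right)}}{-356374} + \frac{A}{142154} = \frac{151285 + \left(\frac{331}{226} - \frac{3}{226}\right)}{-356374} - \frac{6057}{142154} = \left(151285 + \left(\frac{331}{226} - \frac{3}{226}\right)\right) \left(- \frac{1}{356374}\right) - \frac{6057}{142154} = \left(151285 + \frac{164}{113}\right) \left(- \frac{1}{356374}\right) - \frac{6057}{142154} = \frac{17095369}{113} \left(- \frac{1}{356374}\right) - \frac{6057}{142154} = - \frac{17095369}{40270262} - \frac{6057}{142154} = - \frac{5916132880}{12664997399}$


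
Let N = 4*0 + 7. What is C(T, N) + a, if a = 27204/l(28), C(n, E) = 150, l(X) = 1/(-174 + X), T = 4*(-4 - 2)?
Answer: -3971634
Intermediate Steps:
T = -24 (T = 4*(-6) = -24)
N = 7 (N = 0 + 7 = 7)
a = -3971784 (a = 27204/(1/(-174 + 28)) = 27204/(1/(-146)) = 27204/(-1/146) = 27204*(-146) = -3971784)
C(T, N) + a = 150 - 3971784 = -3971634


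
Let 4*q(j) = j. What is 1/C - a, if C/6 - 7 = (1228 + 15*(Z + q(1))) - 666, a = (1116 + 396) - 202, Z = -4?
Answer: -8060428/6153 ≈ -1310.0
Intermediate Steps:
q(j) = j/4
a = 1310 (a = 1512 - 202 = 1310)
C = 6153/2 (C = 42 + 6*((1228 + 15*(-4 + (¼)*1)) - 666) = 42 + 6*((1228 + 15*(-4 + ¼)) - 666) = 42 + 6*((1228 + 15*(-15/4)) - 666) = 42 + 6*((1228 - 225/4) - 666) = 42 + 6*(4687/4 - 666) = 42 + 6*(2023/4) = 42 + 6069/2 = 6153/2 ≈ 3076.5)
1/C - a = 1/(6153/2) - 1*1310 = 2/6153 - 1310 = -8060428/6153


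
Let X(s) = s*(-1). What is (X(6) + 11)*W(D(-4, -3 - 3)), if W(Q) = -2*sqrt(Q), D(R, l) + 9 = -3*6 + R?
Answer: -10*I*sqrt(31) ≈ -55.678*I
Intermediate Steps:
X(s) = -s
D(R, l) = -27 + R (D(R, l) = -9 + (-3*6 + R) = -9 + (-18 + R) = -27 + R)
(X(6) + 11)*W(D(-4, -3 - 3)) = (-1*6 + 11)*(-2*sqrt(-27 - 4)) = (-6 + 11)*(-2*I*sqrt(31)) = 5*(-2*I*sqrt(31)) = -10*I*sqrt(31)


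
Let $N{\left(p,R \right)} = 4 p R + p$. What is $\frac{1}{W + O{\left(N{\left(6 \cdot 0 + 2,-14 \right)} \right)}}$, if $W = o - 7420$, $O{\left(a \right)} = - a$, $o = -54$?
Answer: $- \frac{1}{7364} \approx -0.0001358$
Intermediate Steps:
$N{\left(p,R \right)} = p + 4 R p$ ($N{\left(p,R \right)} = 4 R p + p = p + 4 R p$)
$W = -7474$ ($W = -54 - 7420 = -7474$)
$\frac{1}{W + O{\left(N{\left(6 \cdot 0 + 2,-14 \right)} \right)}} = \frac{1}{-7474 - \left(6 \cdot 0 + 2\right) \left(1 + 4 \left(-14\right)\right)} = \frac{1}{-7474 - \left(0 + 2\right) \left(1 - 56\right)} = \frac{1}{-7474 - 2 \left(-55\right)} = \frac{1}{-7474 - -110} = \frac{1}{-7474 + 110} = \frac{1}{-7364} = - \frac{1}{7364}$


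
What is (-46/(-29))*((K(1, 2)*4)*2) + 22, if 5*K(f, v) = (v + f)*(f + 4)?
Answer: 1742/29 ≈ 60.069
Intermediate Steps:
K(f, v) = (4 + f)*(f + v)/5 (K(f, v) = ((v + f)*(f + 4))/5 = ((f + v)*(4 + f))/5 = ((4 + f)*(f + v))/5 = (4 + f)*(f + v)/5)
(-46/(-29))*((K(1, 2)*4)*2) + 22 = (-46/(-29))*((((⅕)*1² + (⅘)*1 + (⅘)*2 + (⅕)*1*2)*4)*2) + 22 = (-46*(-1/29))*((((⅕)*1 + ⅘ + 8/5 + ⅖)*4)*2) + 22 = 46*(((⅕ + ⅘ + 8/5 + ⅖)*4)*2)/29 + 22 = 46*((3*4)*2)/29 + 22 = 46*(12*2)/29 + 22 = (46/29)*24 + 22 = 1104/29 + 22 = 1742/29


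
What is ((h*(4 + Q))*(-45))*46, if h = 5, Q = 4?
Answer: -82800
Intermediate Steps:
((h*(4 + Q))*(-45))*46 = ((5*(4 + 4))*(-45))*46 = ((5*8)*(-45))*46 = (40*(-45))*46 = -1800*46 = -82800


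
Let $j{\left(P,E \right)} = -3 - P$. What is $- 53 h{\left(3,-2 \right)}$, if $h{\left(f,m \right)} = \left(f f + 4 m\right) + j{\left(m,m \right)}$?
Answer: $0$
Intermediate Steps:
$h{\left(f,m \right)} = -3 + f^{2} + 3 m$ ($h{\left(f,m \right)} = \left(f f + 4 m\right) - \left(3 + m\right) = \left(f^{2} + 4 m\right) - \left(3 + m\right) = -3 + f^{2} + 3 m$)
$- 53 h{\left(3,-2 \right)} = - 53 \left(-3 + 3^{2} + 3 \left(-2\right)\right) = - 53 \left(-3 + 9 - 6\right) = \left(-53\right) 0 = 0$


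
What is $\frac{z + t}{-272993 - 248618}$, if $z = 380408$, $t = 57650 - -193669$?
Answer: $- \frac{631727}{521611} \approx -1.2111$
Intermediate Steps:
$t = 251319$ ($t = 57650 + 193669 = 251319$)
$\frac{z + t}{-272993 - 248618} = \frac{380408 + 251319}{-272993 - 248618} = \frac{631727}{-521611} = 631727 \left(- \frac{1}{521611}\right) = - \frac{631727}{521611}$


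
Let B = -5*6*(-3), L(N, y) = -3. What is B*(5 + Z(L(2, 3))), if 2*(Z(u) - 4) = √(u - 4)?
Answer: 810 + 45*I*√7 ≈ 810.0 + 119.06*I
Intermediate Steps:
Z(u) = 4 + √(-4 + u)/2 (Z(u) = 4 + √(u - 4)/2 = 4 + √(-4 + u)/2)
B = 90 (B = -30*(-3) = 90)
B*(5 + Z(L(2, 3))) = 90*(5 + (4 + √(-4 - 3)/2)) = 90*(5 + (4 + √(-7)/2)) = 90*(5 + (4 + (I*√7)/2)) = 90*(5 + (4 + I*√7/2)) = 90*(9 + I*√7/2) = 810 + 45*I*√7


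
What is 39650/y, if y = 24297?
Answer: 3050/1869 ≈ 1.6319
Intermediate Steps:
39650/y = 39650/24297 = 39650*(1/24297) = 3050/1869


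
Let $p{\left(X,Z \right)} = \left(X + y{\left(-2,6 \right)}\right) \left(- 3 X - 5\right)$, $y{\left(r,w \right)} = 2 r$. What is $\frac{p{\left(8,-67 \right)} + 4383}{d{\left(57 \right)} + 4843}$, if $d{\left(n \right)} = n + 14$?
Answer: $\frac{4267}{4914} \approx 0.86834$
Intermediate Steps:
$d{\left(n \right)} = 14 + n$
$p{\left(X,Z \right)} = \left(-5 - 3 X\right) \left(-4 + X\right)$ ($p{\left(X,Z \right)} = \left(X + 2 \left(-2\right)\right) \left(- 3 X - 5\right) = \left(X - 4\right) \left(-5 - 3 X\right) = \left(-4 + X\right) \left(-5 - 3 X\right) = \left(-5 - 3 X\right) \left(-4 + X\right)$)
$\frac{p{\left(8,-67 \right)} + 4383}{d{\left(57 \right)} + 4843} = \frac{\left(20 - 3 \cdot 8^{2} + 7 \cdot 8\right) + 4383}{\left(14 + 57\right) + 4843} = \frac{\left(20 - 192 + 56\right) + 4383}{71 + 4843} = \frac{\left(20 - 192 + 56\right) + 4383}{4914} = \left(-116 + 4383\right) \frac{1}{4914} = 4267 \cdot \frac{1}{4914} = \frac{4267}{4914}$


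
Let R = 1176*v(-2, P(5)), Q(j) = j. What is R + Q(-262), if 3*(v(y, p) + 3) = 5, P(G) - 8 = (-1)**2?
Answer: -1830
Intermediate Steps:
P(G) = 9 (P(G) = 8 + (-1)**2 = 8 + 1 = 9)
v(y, p) = -4/3 (v(y, p) = -3 + (1/3)*5 = -3 + 5/3 = -4/3)
R = -1568 (R = 1176*(-4/3) = -1568)
R + Q(-262) = -1568 - 262 = -1830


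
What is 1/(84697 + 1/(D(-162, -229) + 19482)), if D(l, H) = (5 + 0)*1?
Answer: 19487/1650490440 ≈ 1.1807e-5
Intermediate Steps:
D(l, H) = 5 (D(l, H) = 5*1 = 5)
1/(84697 + 1/(D(-162, -229) + 19482)) = 1/(84697 + 1/(5 + 19482)) = 1/(84697 + 1/19487) = 1/(1650490440/19487) = 19487/1650490440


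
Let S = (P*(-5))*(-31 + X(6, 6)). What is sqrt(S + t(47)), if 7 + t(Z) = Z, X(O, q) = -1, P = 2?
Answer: 6*sqrt(10) ≈ 18.974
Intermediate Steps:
t(Z) = -7 + Z
S = 320 (S = (2*(-5))*(-31 - 1) = -10*(-32) = 320)
sqrt(S + t(47)) = sqrt(320 + (-7 + 47)) = sqrt(320 + 40) = sqrt(360) = 6*sqrt(10)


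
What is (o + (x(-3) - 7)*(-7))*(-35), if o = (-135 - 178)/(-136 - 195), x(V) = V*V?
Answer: 151235/331 ≈ 456.90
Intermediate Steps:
x(V) = V**2
o = 313/331 (o = -313/(-331) = -313*(-1/331) = 313/331 ≈ 0.94562)
(o + (x(-3) - 7)*(-7))*(-35) = (313/331 + ((-3)**2 - 7)*(-7))*(-35) = (313/331 + (9 - 7)*(-7))*(-35) = (313/331 + 2*(-7))*(-35) = (313/331 - 14)*(-35) = -4321/331*(-35) = 151235/331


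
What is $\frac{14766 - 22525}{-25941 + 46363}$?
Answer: $- \frac{7759}{20422} \approx -0.37993$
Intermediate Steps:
$\frac{14766 - 22525}{-25941 + 46363} = - \frac{7759}{20422}$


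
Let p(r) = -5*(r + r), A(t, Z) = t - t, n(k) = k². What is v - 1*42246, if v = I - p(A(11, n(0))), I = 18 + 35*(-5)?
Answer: -42403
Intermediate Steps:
A(t, Z) = 0
p(r) = -10*r
I = -157 (I = 18 - 175 = -157)
v = -157 (v = -157 - (-10)*0 = -157 - 1*0 = -157 + 0 = -157)
v - 1*42246 = -157 - 1*42246 = -157 - 42246 = -42403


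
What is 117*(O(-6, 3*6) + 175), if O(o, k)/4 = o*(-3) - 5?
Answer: 26559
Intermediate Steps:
O(o, k) = -20 - 12*o (O(o, k) = 4*(o*(-3) - 5) = 4*(-3*o - 5) = 4*(-5 - 3*o) = -20 - 12*o)
117*(O(-6, 3*6) + 175) = 117*((-20 - 12*(-6)) + 175) = 117*((-20 + 72) + 175) = 117*(52 + 175) = 117*227 = 26559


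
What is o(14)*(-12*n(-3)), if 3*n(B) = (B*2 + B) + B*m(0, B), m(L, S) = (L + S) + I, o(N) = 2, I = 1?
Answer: 24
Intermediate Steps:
m(L, S) = 1 + L + S (m(L, S) = (L + S) + 1 = 1 + L + S)
n(B) = B + B*(1 + B)/3 (n(B) = ((B*2 + B) + B*(1 + 0 + B))/3 = ((2*B + B) + B*(1 + B))/3 = (3*B + B*(1 + B))/3 = B + B*(1 + B)/3)
o(14)*(-12*n(-3)) = 2*(-4*(-3)*(4 - 3)) = 2*(-4*(-3)) = 2*(-12*(-1)) = 2*12 = 24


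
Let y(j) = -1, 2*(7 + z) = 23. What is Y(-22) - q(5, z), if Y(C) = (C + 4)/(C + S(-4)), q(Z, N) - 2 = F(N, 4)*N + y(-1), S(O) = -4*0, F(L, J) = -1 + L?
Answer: -701/44 ≈ -15.932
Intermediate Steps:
z = 9/2 (z = -7 + (½)*23 = -7 + 23/2 = 9/2 ≈ 4.5000)
S(O) = 0
q(Z, N) = 1 + N*(-1 + N) (q(Z, N) = 2 + ((-1 + N)*N - 1) = 2 + (N*(-1 + N) - 1) = 2 + (-1 + N*(-1 + N)) = 1 + N*(-1 + N))
Y(C) = (4 + C)/C (Y(C) = (C + 4)/(C + 0) = (4 + C)/C)
Y(-22) - q(5, z) = (4 - 22)/(-22) - (1 + 9*(-1 + 9/2)/2) = -1/22*(-18) - (1 + (9/2)*(7/2)) = 9/11 - (1 + 63/4) = 9/11 - 1*67/4 = 9/11 - 67/4 = -701/44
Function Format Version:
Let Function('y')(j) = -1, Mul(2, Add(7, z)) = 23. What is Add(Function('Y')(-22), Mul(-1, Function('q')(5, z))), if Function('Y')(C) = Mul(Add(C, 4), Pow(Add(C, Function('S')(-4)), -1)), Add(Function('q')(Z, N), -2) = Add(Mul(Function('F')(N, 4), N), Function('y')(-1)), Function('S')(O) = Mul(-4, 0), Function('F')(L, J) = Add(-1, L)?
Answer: Rational(-701, 44) ≈ -15.932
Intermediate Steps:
z = Rational(9, 2) (z = Add(-7, Mul(Rational(1, 2), 23)) = Add(-7, Rational(23, 2)) = Rational(9, 2) ≈ 4.5000)
Function('S')(O) = 0
Function('q')(Z, N) = Add(1, Mul(N, Add(-1, N))) (Function('q')(Z, N) = Add(2, Add(Mul(Add(-1, N), N), -1)) = Add(2, Add(Mul(N, Add(-1, N)), -1)) = Add(2, Add(-1, Mul(N, Add(-1, N)))) = Add(1, Mul(N, Add(-1, N))))
Function('Y')(C) = Mul(Pow(C, -1), Add(4, C)) (Function('Y')(C) = Mul(Add(C, 4), Pow(Add(C, 0), -1)) = Mul(Add(4, C), Pow(C, -1)) = Mul(Pow(C, -1), Add(4, C)))
Add(Function('Y')(-22), Mul(-1, Function('q')(5, z))) = Add(Mul(Pow(-22, -1), Add(4, -22)), Mul(-1, Add(1, Mul(Rational(9, 2), Add(-1, Rational(9, 2)))))) = Add(Mul(Rational(-1, 22), -18), Mul(-1, Add(1, Mul(Rational(9, 2), Rational(7, 2))))) = Add(Rational(9, 11), Mul(-1, Add(1, Rational(63, 4)))) = Add(Rational(9, 11), Mul(-1, Rational(67, 4))) = Add(Rational(9, 11), Rational(-67, 4)) = Rational(-701, 44)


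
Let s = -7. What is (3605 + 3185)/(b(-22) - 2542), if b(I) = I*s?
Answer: -3395/1194 ≈ -2.8434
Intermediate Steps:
b(I) = -7*I (b(I) = I*(-7) = -7*I)
(3605 + 3185)/(b(-22) - 2542) = (3605 + 3185)/(-7*(-22) - 2542) = 6790/(154 - 2542) = 6790/(-2388) = 6790*(-1/2388) = -3395/1194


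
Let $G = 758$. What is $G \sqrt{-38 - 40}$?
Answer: $758 i \sqrt{78} \approx 6694.5 i$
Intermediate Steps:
$G \sqrt{-38 - 40} = 758 \sqrt{-38 - 40} = 758 \sqrt{-78} = 758 i \sqrt{78}$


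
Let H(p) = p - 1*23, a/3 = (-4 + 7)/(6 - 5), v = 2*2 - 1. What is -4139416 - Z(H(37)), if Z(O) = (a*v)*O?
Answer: -4139794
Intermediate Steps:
v = 3 (v = 4 - 1 = 3)
a = 9 (a = 3*((-4 + 7)/(6 - 5)) = 3*(3/1) = 3*(3*1) = 3*3 = 9)
H(p) = -23 + p (H(p) = p - 23 = -23 + p)
Z(O) = 27*O (Z(O) = (9*3)*O = 27*O)
-4139416 - Z(H(37)) = -4139416 - 27*(-23 + 37) = -4139416 - 27*14 = -4139416 - 1*378 = -4139416 - 378 = -4139794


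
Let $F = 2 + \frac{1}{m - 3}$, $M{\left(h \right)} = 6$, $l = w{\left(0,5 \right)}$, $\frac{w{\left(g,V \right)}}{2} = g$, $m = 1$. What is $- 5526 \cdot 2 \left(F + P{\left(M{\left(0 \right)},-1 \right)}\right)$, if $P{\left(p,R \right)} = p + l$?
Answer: $-82890$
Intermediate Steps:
$w{\left(g,V \right)} = 2 g$
$l = 0$ ($l = 2 \cdot 0 = 0$)
$P{\left(p,R \right)} = p$ ($P{\left(p,R \right)} = p + 0 = p$)
$F = \frac{3}{2}$ ($F = 2 + \frac{1}{1 - 3} = 2 + \frac{1}{-2} = 2 - \frac{1}{2} = \frac{3}{2} \approx 1.5$)
$- 5526 \cdot 2 \left(F + P{\left(M{\left(0 \right)},-1 \right)}\right) = - 5526 \cdot 2 \left(\frac{3}{2} + 6\right) = - 5526 \cdot 2 \cdot \frac{15}{2} = \left(-5526\right) 15 = -82890$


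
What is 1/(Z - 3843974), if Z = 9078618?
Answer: 1/5234644 ≈ 1.9104e-7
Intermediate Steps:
1/(Z - 3843974) = 1/(9078618 - 3843974) = 1/5234644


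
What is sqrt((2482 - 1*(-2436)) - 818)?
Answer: 10*sqrt(41) ≈ 64.031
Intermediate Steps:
sqrt((2482 - 1*(-2436)) - 818) = sqrt((2482 + 2436) - 818) = sqrt(4918 - 818) = sqrt(4100) = 10*sqrt(41)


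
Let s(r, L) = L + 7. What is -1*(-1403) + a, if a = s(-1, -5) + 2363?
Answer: 3768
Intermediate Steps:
s(r, L) = 7 + L
a = 2365 (a = (7 - 5) + 2363 = 2 + 2363 = 2365)
-1*(-1403) + a = -1*(-1403) + 2365 = 1403 + 2365 = 3768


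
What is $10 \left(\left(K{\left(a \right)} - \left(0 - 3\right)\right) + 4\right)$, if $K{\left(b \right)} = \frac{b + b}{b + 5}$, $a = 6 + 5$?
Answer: $\frac{335}{4} \approx 83.75$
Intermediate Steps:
$a = 11$
$K{\left(b \right)} = \frac{2 b}{5 + b}$
$10 \left(\left(K{\left(a \right)} - \left(0 - 3\right)\right) + 4\right) = 10 \left(\left(2 \cdot 11 \frac{1}{5 + 11} - \left(0 - 3\right)\right) + 4\right) = 10 \left(\left(2 \cdot 11 \cdot \frac{1}{16} - -3\right) + 4\right) = 10 \left(\left(2 \cdot 11 \cdot \frac{1}{16} + 3\right) + 4\right) = 10 \left(\left(\frac{11}{8} + 3\right) + 4\right) = 10 \left(\frac{35}{8} + 4\right) = 10 \cdot \frac{67}{8} = \frac{335}{4}$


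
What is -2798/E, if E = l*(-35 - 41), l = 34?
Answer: 1399/1292 ≈ 1.0828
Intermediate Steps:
E = -2584 (E = 34*(-35 - 41) = 34*(-76) = -2584)
-2798/E = -2798/(-2584) = -2798*(-1/2584) = 1399/1292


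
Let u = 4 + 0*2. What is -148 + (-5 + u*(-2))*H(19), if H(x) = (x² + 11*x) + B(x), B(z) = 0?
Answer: -7558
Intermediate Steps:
u = 4 (u = 4 + 0 = 4)
H(x) = x² + 11*x (H(x) = (x² + 11*x) + 0 = x² + 11*x)
-148 + (-5 + u*(-2))*H(19) = -148 + (-5 + 4*(-2))*(19*(11 + 19)) = -148 + (-5 - 8)*(19*30) = -148 - 13*570 = -148 - 7410 = -7558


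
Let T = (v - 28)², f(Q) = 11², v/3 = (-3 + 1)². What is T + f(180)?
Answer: 377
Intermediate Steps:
v = 12 (v = 3*(-3 + 1)² = 3*(-2)² = 3*4 = 12)
f(Q) = 121
T = 256 (T = (12 - 28)² = (-16)² = 256)
T + f(180) = 256 + 121 = 377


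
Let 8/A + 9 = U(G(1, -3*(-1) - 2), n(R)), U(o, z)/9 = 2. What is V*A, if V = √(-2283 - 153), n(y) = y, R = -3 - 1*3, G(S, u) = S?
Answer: 16*I*√609/9 ≈ 43.872*I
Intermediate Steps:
R = -6 (R = -3 - 3 = -6)
U(o, z) = 18 (U(o, z) = 9*2 = 18)
V = 2*I*√609 (V = √(-2436) = 2*I*√609 ≈ 49.356*I)
A = 8/9 (A = 8/(-9 + 18) = 8/9 ≈ 0.88889)
V*A = (2*I*√609)*(8/9) = 16*I*√609/9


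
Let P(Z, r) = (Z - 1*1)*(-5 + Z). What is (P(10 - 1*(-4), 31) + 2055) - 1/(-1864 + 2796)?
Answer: 2024303/932 ≈ 2172.0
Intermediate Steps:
P(Z, r) = (-1 + Z)*(-5 + Z) (P(Z, r) = (Z - 1)*(-5 + Z) = (-1 + Z)*(-5 + Z))
(P(10 - 1*(-4), 31) + 2055) - 1/(-1864 + 2796) = ((5 + (10 - 1*(-4))² - 6*(10 - 1*(-4))) + 2055) - 1/(-1864 + 2796) = ((5 + (10 + 4)² - 6*(10 + 4)) + 2055) - 1/932 = ((5 + 14² - 6*14) + 2055) - 1*1/932 = ((5 + 196 - 84) + 2055) - 1/932 = (117 + 2055) - 1/932 = 2172 - 1/932 = 2024303/932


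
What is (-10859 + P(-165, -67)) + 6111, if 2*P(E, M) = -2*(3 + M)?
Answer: -4684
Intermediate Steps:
P(E, M) = -3 - M (P(E, M) = (-2*(3 + M))/2 = (-6 - 2*M)/2 = -3 - M)
(-10859 + P(-165, -67)) + 6111 = (-10859 + (-3 - 1*(-67))) + 6111 = (-10859 + (-3 + 67)) + 6111 = (-10859 + 64) + 6111 = -10795 + 6111 = -4684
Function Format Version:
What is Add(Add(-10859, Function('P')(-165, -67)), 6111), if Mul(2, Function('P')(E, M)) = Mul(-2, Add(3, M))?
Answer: -4684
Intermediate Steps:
Function('P')(E, M) = Add(-3, Mul(-1, M)) (Function('P')(E, M) = Mul(Rational(1, 2), Mul(-2, Add(3, M))) = Mul(Rational(1, 2), Add(-6, Mul(-2, M))) = Add(-3, Mul(-1, M)))
Add(Add(-10859, Function('P')(-165, -67)), 6111) = Add(Add(-10859, Add(-3, Mul(-1, -67))), 6111) = Add(Add(-10859, Add(-3, 67)), 6111) = Add(Add(-10859, 64), 6111) = Add(-10795, 6111) = -4684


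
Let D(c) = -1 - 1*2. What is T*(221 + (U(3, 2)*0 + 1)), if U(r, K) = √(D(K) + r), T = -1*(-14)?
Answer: 3108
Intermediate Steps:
T = 14
D(c) = -3 (D(c) = -1 - 2 = -3)
U(r, K) = √(-3 + r)
T*(221 + (U(3, 2)*0 + 1)) = 14*(221 + (√(-3 + 3)*0 + 1)) = 14*(221 + (√0*0 + 1)) = 14*(221 + (0*0 + 1)) = 14*(221 + (0 + 1)) = 14*(221 + 1) = 14*222 = 3108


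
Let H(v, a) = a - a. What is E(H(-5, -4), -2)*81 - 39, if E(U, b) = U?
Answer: -39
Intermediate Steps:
H(v, a) = 0
E(H(-5, -4), -2)*81 - 39 = 0*81 - 39 = 0 - 39 = -39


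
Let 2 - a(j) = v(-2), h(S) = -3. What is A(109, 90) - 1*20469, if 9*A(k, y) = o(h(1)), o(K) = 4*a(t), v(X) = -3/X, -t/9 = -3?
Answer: -184219/9 ≈ -20469.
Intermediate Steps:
t = 27 (t = -9*(-3) = 27)
a(j) = ½ (a(j) = 2 - (-3)/(-2) = 2 - (-3)*(-1)/2 = 2 - 1*3/2 = 2 - 3/2 = ½)
o(K) = 2 (o(K) = 4*(½) = 2)
A(k, y) = 2/9 (A(k, y) = (⅑)*2 = 2/9)
A(109, 90) - 1*20469 = 2/9 - 1*20469 = 2/9 - 20469 = -184219/9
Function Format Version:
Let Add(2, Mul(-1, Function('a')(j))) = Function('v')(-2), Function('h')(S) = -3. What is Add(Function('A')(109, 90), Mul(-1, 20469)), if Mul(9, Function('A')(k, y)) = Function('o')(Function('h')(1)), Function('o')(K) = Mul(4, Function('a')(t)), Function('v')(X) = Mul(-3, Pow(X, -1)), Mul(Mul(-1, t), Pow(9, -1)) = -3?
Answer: Rational(-184219, 9) ≈ -20469.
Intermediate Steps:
t = 27 (t = Mul(-9, -3) = 27)
Function('a')(j) = Rational(1, 2) (Function('a')(j) = Add(2, Mul(-1, Mul(-3, Pow(-2, -1)))) = Add(2, Mul(-1, Mul(-3, Rational(-1, 2)))) = Add(2, Mul(-1, Rational(3, 2))) = Add(2, Rational(-3, 2)) = Rational(1, 2))
Function('o')(K) = 2 (Function('o')(K) = Mul(4, Rational(1, 2)) = 2)
Function('A')(k, y) = Rational(2, 9) (Function('A')(k, y) = Mul(Rational(1, 9), 2) = Rational(2, 9))
Add(Function('A')(109, 90), Mul(-1, 20469)) = Add(Rational(2, 9), Mul(-1, 20469)) = Add(Rational(2, 9), -20469) = Rational(-184219, 9)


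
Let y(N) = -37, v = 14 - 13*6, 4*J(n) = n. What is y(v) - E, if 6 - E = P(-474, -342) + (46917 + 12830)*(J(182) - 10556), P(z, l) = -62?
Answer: -1255941897/2 ≈ -6.2797e+8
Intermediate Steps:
J(n) = n/4
v = -64 (v = 14 - 78 = -64)
E = 1255941823/2 (E = 6 - (-62 + (46917 + 12830)*((¼)*182 - 10556)) = 6 - (-62 + 59747*(91/2 - 10556)) = 6 - (-62 + 59747*(-21021/2)) = 6 - (-62 - 1255941687/2) = 6 - 1*(-1255941811/2) = 6 + 1255941811/2 = 1255941823/2 ≈ 6.2797e+8)
y(v) - E = -37 - 1*1255941823/2 = -37 - 1255941823/2 = -1255941897/2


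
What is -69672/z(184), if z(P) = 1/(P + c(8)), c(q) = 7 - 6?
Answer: -12889320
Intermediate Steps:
c(q) = 1
z(P) = 1/(1 + P) (z(P) = 1/(P + 1) = 1/(1 + P))
-69672/z(184) = -69672/(1/(1 + 184)) = -69672/(1/185) = -69672/1/185 = -69672*185 = -12889320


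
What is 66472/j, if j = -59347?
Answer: -66472/59347 ≈ -1.1201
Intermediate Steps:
66472/j = 66472/(-59347) = 66472*(-1/59347) = -66472/59347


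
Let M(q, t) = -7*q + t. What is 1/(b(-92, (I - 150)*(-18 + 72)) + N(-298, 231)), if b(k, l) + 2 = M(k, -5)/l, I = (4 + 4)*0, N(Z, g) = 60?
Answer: 900/52129 ≈ 0.017265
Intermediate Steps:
I = 0 (I = 8*0 = 0)
M(q, t) = t - 7*q
b(k, l) = -2 + (-5 - 7*k)/l
1/(b(-92, (I - 150)*(-18 + 72)) + N(-298, 231)) = 1/((-5 - 7*(-92) - 2*(0 - 150)*(-18 + 72))/(((0 - 150)*(-18 + 72))) + 60) = 1/((-5 + 644 - (-300)*54)/((-150*54)) + 60) = 1/((-5 + 644 - 2*(-8100))/(-8100) + 60) = 1/(-(-5 + 644 + 16200)/8100 + 60) = 1/(-1/8100*16839 + 60) = 1/(-1871/900 + 60) = 1/(52129/900) = 900/52129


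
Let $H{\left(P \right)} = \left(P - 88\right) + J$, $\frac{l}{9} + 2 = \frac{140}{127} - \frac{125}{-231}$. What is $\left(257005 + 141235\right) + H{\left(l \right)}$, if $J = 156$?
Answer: $\frac{3895022555}{9779} \approx 3.9831 \cdot 10^{5}$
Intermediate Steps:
$l = - \frac{31377}{9779}$ ($l = -18 + 9 \left(\frac{140}{127} - \frac{125}{-231}\right) = -18 + 9 \left(140 \cdot \frac{1}{127} - - \frac{125}{231}\right) = -18 + 9 \left(\frac{140}{127} + \frac{125}{231}\right) = -18 + 9 \cdot \frac{48215}{29337} = -18 + \frac{144645}{9779} = - \frac{31377}{9779} \approx -3.2086$)
$H{\left(P \right)} = 68 + P$ ($H{\left(P \right)} = \left(P - 88\right) + 156 = \left(-88 + P\right) + 156 = 68 + P$)
$\left(257005 + 141235\right) + H{\left(l \right)} = \left(257005 + 141235\right) + \left(68 - \frac{31377}{9779}\right) = 398240 + \frac{633595}{9779} = \frac{3895022555}{9779}$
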